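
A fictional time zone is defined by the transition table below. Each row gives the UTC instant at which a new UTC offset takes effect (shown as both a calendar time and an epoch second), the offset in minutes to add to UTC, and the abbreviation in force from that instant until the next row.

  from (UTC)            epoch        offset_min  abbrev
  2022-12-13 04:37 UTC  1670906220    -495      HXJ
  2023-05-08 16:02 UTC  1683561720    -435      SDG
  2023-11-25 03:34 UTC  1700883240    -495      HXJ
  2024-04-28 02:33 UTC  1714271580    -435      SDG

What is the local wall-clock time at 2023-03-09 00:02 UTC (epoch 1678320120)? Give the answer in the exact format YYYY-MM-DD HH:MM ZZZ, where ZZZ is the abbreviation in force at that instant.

2023-03-08 15:47 HXJ

Query: 2023-03-09 00:02 UTC
Rule 1/4 (HXJ, -08:15): 2022-12-13 04:37 UTC ≤ query < 2023-05-08 16:02 UTC
0·60 + 2 - 495 = -493 min
-493 = -1·1440 + 947; 947 = 15·60 + 47 → 15:47, 2023-03-09 - 1 day = 2023-03-08
→ 2023-03-08 15:47 HXJ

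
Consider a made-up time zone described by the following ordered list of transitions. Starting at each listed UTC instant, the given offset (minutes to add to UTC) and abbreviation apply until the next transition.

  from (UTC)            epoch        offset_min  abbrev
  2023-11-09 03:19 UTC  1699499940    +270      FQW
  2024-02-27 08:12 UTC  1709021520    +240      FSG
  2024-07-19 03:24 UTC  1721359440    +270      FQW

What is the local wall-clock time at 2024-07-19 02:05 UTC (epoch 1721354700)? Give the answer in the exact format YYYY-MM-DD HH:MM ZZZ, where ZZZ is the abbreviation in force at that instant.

Query: 2024-07-19 02:05 UTC
Rule 2/3 (FSG, +04:00): 2024-02-27 08:12 UTC ≤ query < 2024-07-19 03:24 UTC
2·60 + 5 + 240 = 365 min
365 = 0·1440 + 365; 365 = 6·60 + 5 → 06:05, same day
→ 2024-07-19 06:05 FSG

2024-07-19 06:05 FSG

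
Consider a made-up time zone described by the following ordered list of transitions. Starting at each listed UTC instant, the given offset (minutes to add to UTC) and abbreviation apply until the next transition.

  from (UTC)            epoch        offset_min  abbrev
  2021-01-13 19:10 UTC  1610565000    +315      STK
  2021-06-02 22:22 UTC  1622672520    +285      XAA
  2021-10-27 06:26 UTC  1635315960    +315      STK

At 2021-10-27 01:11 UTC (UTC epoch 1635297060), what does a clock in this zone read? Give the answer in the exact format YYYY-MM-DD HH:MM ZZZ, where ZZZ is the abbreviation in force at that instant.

Query: 2021-10-27 01:11 UTC
Rule 2/3 (XAA, +04:45): 2021-06-02 22:22 UTC ≤ query < 2021-10-27 06:26 UTC
1·60 + 11 + 285 = 356 min
356 = 0·1440 + 356; 356 = 5·60 + 56 → 05:56, same day
→ 2021-10-27 05:56 XAA

2021-10-27 05:56 XAA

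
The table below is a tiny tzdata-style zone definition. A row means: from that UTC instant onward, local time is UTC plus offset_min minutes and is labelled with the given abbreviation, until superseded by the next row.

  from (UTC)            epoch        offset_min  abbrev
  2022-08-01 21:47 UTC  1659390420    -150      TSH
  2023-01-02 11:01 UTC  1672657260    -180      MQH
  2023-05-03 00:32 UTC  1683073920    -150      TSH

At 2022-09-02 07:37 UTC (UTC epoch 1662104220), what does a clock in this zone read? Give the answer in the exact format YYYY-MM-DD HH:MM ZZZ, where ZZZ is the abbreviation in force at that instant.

2022-09-02 05:07 TSH

Query: 2022-09-02 07:37 UTC
Rule 1/3 (TSH, -02:30): 2022-08-01 21:47 UTC ≤ query < 2023-01-02 11:01 UTC
7·60 + 37 - 150 = 307 min
307 = 0·1440 + 307; 307 = 5·60 + 7 → 05:07, same day
→ 2022-09-02 05:07 TSH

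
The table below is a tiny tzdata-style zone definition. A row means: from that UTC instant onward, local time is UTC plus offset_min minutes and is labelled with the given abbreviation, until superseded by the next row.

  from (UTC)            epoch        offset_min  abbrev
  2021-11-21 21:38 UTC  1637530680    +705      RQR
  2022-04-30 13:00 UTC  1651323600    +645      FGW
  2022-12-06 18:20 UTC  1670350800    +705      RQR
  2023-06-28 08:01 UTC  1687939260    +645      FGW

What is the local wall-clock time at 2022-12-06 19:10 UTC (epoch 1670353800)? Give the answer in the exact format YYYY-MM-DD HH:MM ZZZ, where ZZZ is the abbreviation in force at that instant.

2022-12-07 06:55 RQR

Query: 2022-12-06 19:10 UTC
Rule 3/4 (RQR, +11:45): 2022-12-06 18:20 UTC ≤ query < 2023-06-28 08:01 UTC
19·60 + 10 + 705 = 1855 min
1855 = 1·1440 + 415; 415 = 6·60 + 55 → 06:55, 2022-12-06 + 1 day = 2022-12-07
→ 2022-12-07 06:55 RQR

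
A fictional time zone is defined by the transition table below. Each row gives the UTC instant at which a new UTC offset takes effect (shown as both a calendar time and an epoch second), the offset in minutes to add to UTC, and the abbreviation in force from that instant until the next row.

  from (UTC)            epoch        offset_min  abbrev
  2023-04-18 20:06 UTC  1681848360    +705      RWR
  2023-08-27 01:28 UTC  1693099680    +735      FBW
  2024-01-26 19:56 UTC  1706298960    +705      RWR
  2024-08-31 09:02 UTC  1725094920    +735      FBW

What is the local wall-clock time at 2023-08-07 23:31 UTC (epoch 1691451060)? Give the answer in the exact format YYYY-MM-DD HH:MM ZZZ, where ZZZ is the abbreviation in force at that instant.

2023-08-08 11:16 RWR

Query: 2023-08-07 23:31 UTC
Rule 1/4 (RWR, +11:45): 2023-04-18 20:06 UTC ≤ query < 2023-08-27 01:28 UTC
23·60 + 31 + 705 = 2116 min
2116 = 1·1440 + 676; 676 = 11·60 + 16 → 11:16, 2023-08-07 + 1 day = 2023-08-08
→ 2023-08-08 11:16 RWR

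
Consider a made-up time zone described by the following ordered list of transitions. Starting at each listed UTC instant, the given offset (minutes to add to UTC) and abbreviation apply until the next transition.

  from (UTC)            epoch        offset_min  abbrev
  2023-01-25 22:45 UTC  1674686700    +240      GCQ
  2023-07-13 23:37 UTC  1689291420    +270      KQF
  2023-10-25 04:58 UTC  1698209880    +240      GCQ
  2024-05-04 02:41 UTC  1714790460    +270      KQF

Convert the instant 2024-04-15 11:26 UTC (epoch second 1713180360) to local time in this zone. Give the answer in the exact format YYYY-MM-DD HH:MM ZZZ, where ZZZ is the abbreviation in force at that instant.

Query: 2024-04-15 11:26 UTC
Rule 3/4 (GCQ, +04:00): 2023-10-25 04:58 UTC ≤ query < 2024-05-04 02:41 UTC
11·60 + 26 + 240 = 926 min
926 = 0·1440 + 926; 926 = 15·60 + 26 → 15:26, same day
→ 2024-04-15 15:26 GCQ

2024-04-15 15:26 GCQ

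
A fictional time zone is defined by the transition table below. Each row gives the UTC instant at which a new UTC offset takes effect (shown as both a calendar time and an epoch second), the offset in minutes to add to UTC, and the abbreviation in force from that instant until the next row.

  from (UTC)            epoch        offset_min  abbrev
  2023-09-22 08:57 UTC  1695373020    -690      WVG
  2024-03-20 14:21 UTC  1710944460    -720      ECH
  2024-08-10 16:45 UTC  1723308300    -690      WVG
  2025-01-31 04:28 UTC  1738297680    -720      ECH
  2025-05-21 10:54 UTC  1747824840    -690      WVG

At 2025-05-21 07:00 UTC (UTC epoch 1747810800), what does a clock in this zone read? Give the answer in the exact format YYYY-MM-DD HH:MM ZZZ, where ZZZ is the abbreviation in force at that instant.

2025-05-20 19:00 ECH

Query: 2025-05-21 07:00 UTC
Rule 4/5 (ECH, -12:00): 2025-01-31 04:28 UTC ≤ query < 2025-05-21 10:54 UTC
7·60 + 0 - 720 = -300 min
-300 = -1·1440 + 1140; 1140 = 19·60 + 0 → 19:00, 2025-05-21 - 1 day = 2025-05-20
→ 2025-05-20 19:00 ECH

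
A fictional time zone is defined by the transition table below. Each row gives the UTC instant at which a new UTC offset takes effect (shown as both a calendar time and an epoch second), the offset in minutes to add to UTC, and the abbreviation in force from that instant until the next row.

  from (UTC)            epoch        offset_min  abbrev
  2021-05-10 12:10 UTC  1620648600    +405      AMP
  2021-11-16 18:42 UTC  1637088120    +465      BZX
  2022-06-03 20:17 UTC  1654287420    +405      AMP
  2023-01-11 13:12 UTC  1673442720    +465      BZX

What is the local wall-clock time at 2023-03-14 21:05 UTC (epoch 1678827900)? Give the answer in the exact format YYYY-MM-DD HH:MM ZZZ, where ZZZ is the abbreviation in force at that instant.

2023-03-15 04:50 BZX

Query: 2023-03-14 21:05 UTC
Rule 4/4 (BZX, +07:45): 2023-01-11 13:12 UTC ≤ query < +∞
21·60 + 5 + 465 = 1730 min
1730 = 1·1440 + 290; 290 = 4·60 + 50 → 04:50, 2023-03-14 + 1 day = 2023-03-15
→ 2023-03-15 04:50 BZX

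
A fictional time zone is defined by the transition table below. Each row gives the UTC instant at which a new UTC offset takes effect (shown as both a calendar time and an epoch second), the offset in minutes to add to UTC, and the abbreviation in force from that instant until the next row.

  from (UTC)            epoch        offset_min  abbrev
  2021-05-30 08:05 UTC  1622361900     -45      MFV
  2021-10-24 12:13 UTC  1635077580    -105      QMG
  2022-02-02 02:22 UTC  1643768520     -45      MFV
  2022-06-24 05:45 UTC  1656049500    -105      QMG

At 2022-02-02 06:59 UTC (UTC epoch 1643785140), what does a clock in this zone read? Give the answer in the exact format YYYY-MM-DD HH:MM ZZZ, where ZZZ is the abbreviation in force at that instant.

Query: 2022-02-02 06:59 UTC
Rule 3/4 (MFV, -00:45): 2022-02-02 02:22 UTC ≤ query < 2022-06-24 05:45 UTC
6·60 + 59 - 45 = 374 min
374 = 0·1440 + 374; 374 = 6·60 + 14 → 06:14, same day
→ 2022-02-02 06:14 MFV

2022-02-02 06:14 MFV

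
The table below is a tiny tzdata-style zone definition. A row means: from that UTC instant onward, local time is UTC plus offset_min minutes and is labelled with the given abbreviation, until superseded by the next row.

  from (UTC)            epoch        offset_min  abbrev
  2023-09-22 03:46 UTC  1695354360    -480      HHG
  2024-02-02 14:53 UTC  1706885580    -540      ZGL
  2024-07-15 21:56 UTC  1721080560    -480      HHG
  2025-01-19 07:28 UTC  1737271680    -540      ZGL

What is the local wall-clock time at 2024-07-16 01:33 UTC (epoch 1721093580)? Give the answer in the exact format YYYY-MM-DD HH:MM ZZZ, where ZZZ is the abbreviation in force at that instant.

2024-07-15 17:33 HHG

Query: 2024-07-16 01:33 UTC
Rule 3/4 (HHG, -08:00): 2024-07-15 21:56 UTC ≤ query < 2025-01-19 07:28 UTC
1·60 + 33 - 480 = -387 min
-387 = -1·1440 + 1053; 1053 = 17·60 + 33 → 17:33, 2024-07-16 - 1 day = 2024-07-15
→ 2024-07-15 17:33 HHG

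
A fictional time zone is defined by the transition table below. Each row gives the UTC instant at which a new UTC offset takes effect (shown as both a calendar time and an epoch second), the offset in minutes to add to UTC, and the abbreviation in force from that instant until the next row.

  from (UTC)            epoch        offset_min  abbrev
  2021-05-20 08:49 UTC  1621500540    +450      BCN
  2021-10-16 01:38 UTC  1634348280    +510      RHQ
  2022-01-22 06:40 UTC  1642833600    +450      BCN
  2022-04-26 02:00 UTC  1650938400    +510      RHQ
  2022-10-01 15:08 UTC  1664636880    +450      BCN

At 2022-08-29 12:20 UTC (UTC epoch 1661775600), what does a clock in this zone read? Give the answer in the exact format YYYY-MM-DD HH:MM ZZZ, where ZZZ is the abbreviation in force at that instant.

Query: 2022-08-29 12:20 UTC
Rule 4/5 (RHQ, +08:30): 2022-04-26 02:00 UTC ≤ query < 2022-10-01 15:08 UTC
12·60 + 20 + 510 = 1250 min
1250 = 0·1440 + 1250; 1250 = 20·60 + 50 → 20:50, same day
→ 2022-08-29 20:50 RHQ

2022-08-29 20:50 RHQ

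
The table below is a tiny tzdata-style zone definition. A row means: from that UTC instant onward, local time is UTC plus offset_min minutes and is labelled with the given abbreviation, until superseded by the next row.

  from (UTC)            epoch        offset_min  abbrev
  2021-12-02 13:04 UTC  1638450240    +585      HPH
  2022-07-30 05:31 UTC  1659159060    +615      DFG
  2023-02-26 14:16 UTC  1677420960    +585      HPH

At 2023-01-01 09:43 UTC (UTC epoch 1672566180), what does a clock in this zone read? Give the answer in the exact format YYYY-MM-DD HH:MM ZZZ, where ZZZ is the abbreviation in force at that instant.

Query: 2023-01-01 09:43 UTC
Rule 2/3 (DFG, +10:15): 2022-07-30 05:31 UTC ≤ query < 2023-02-26 14:16 UTC
9·60 + 43 + 615 = 1198 min
1198 = 0·1440 + 1198; 1198 = 19·60 + 58 → 19:58, same day
→ 2023-01-01 19:58 DFG

2023-01-01 19:58 DFG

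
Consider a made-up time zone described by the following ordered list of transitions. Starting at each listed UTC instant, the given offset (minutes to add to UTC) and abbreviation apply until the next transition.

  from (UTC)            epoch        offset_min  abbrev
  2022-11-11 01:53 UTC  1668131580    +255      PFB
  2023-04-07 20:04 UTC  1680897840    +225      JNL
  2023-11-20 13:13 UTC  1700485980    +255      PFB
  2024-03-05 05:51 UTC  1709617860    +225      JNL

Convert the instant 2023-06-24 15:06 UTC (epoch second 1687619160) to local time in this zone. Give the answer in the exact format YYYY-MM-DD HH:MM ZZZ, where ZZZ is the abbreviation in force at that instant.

2023-06-24 18:51 JNL

Query: 2023-06-24 15:06 UTC
Rule 2/4 (JNL, +03:45): 2023-04-07 20:04 UTC ≤ query < 2023-11-20 13:13 UTC
15·60 + 6 + 225 = 1131 min
1131 = 0·1440 + 1131; 1131 = 18·60 + 51 → 18:51, same day
→ 2023-06-24 18:51 JNL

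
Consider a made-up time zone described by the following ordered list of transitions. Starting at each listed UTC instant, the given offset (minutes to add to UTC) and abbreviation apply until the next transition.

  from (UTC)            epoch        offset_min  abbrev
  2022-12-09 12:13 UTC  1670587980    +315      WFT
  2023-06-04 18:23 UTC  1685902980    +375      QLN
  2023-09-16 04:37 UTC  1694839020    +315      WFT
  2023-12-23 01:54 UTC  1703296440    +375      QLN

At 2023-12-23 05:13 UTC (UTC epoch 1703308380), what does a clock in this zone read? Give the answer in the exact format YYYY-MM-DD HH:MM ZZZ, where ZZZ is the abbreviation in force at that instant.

Query: 2023-12-23 05:13 UTC
Rule 4/4 (QLN, +06:15): 2023-12-23 01:54 UTC ≤ query < +∞
5·60 + 13 + 375 = 688 min
688 = 0·1440 + 688; 688 = 11·60 + 28 → 11:28, same day
→ 2023-12-23 11:28 QLN

2023-12-23 11:28 QLN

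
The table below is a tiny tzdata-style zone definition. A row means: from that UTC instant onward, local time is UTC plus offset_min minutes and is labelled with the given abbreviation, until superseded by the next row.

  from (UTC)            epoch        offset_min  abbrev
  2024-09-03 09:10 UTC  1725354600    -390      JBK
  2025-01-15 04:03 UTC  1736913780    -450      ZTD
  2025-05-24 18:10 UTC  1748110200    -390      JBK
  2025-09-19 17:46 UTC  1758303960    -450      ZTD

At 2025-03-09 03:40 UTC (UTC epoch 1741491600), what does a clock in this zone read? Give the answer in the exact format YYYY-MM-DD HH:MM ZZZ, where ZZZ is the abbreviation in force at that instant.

Query: 2025-03-09 03:40 UTC
Rule 2/4 (ZTD, -07:30): 2025-01-15 04:03 UTC ≤ query < 2025-05-24 18:10 UTC
3·60 + 40 - 450 = -230 min
-230 = -1·1440 + 1210; 1210 = 20·60 + 10 → 20:10, 2025-03-09 - 1 day = 2025-03-08
→ 2025-03-08 20:10 ZTD

2025-03-08 20:10 ZTD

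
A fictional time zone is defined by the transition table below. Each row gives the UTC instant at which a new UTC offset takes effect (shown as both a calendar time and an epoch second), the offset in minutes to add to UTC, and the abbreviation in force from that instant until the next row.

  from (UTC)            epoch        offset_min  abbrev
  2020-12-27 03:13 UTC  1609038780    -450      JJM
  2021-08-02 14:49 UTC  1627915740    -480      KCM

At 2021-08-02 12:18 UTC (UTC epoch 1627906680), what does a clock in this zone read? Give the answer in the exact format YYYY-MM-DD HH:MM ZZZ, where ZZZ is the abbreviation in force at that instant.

Query: 2021-08-02 12:18 UTC
Rule 1/2 (JJM, -07:30): 2020-12-27 03:13 UTC ≤ query < 2021-08-02 14:49 UTC
12·60 + 18 - 450 = 288 min
288 = 0·1440 + 288; 288 = 4·60 + 48 → 04:48, same day
→ 2021-08-02 04:48 JJM

2021-08-02 04:48 JJM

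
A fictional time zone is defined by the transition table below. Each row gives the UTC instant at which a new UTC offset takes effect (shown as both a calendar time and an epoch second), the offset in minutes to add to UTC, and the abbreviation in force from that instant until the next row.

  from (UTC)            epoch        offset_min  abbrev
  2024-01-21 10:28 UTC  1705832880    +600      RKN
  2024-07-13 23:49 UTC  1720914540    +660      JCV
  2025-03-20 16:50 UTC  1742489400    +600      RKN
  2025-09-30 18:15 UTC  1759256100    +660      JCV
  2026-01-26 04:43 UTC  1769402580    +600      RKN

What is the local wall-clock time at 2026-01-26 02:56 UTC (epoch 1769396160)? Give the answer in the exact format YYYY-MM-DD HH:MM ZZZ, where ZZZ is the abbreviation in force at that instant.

2026-01-26 13:56 JCV

Query: 2026-01-26 02:56 UTC
Rule 4/5 (JCV, +11:00): 2025-09-30 18:15 UTC ≤ query < 2026-01-26 04:43 UTC
2·60 + 56 + 660 = 836 min
836 = 0·1440 + 836; 836 = 13·60 + 56 → 13:56, same day
→ 2026-01-26 13:56 JCV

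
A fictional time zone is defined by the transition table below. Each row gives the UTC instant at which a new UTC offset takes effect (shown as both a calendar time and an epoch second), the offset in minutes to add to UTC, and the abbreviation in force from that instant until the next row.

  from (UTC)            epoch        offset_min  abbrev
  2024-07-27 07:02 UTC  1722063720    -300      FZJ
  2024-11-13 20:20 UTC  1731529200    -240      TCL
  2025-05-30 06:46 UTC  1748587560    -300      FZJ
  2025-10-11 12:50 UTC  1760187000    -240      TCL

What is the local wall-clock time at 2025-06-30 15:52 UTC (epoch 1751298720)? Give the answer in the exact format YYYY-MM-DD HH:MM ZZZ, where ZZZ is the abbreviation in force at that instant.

2025-06-30 10:52 FZJ

Query: 2025-06-30 15:52 UTC
Rule 3/4 (FZJ, -05:00): 2025-05-30 06:46 UTC ≤ query < 2025-10-11 12:50 UTC
15·60 + 52 - 300 = 652 min
652 = 0·1440 + 652; 652 = 10·60 + 52 → 10:52, same day
→ 2025-06-30 10:52 FZJ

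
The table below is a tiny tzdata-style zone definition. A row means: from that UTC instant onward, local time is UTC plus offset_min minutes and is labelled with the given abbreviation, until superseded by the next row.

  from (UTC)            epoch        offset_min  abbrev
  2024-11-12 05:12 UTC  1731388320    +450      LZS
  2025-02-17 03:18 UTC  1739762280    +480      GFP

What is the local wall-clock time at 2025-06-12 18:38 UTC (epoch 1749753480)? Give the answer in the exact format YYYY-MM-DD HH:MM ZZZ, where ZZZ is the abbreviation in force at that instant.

Query: 2025-06-12 18:38 UTC
Rule 2/2 (GFP, +08:00): 2025-02-17 03:18 UTC ≤ query < +∞
18·60 + 38 + 480 = 1598 min
1598 = 1·1440 + 158; 158 = 2·60 + 38 → 02:38, 2025-06-12 + 1 day = 2025-06-13
→ 2025-06-13 02:38 GFP

2025-06-13 02:38 GFP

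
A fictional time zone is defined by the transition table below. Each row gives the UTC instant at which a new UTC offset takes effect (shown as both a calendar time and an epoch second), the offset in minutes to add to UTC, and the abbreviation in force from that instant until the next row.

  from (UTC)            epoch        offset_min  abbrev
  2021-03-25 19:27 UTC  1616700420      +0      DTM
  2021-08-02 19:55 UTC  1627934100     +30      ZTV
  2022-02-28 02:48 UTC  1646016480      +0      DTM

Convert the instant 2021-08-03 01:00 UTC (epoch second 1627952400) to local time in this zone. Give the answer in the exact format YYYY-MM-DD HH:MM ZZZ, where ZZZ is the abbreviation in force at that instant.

2021-08-03 01:30 ZTV

Query: 2021-08-03 01:00 UTC
Rule 2/3 (ZTV, +00:30): 2021-08-02 19:55 UTC ≤ query < 2022-02-28 02:48 UTC
1·60 + 0 + 30 = 90 min
90 = 0·1440 + 90; 90 = 1·60 + 30 → 01:30, same day
→ 2021-08-03 01:30 ZTV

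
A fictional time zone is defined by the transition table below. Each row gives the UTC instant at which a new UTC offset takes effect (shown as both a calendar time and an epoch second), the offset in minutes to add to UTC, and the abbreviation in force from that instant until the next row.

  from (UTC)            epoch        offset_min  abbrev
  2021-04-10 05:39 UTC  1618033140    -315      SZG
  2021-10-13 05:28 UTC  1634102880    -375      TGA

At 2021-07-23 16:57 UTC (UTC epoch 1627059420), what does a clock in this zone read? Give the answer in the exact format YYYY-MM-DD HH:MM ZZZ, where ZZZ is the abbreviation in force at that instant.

2021-07-23 11:42 SZG

Query: 2021-07-23 16:57 UTC
Rule 1/2 (SZG, -05:15): 2021-04-10 05:39 UTC ≤ query < 2021-10-13 05:28 UTC
16·60 + 57 - 315 = 702 min
702 = 0·1440 + 702; 702 = 11·60 + 42 → 11:42, same day
→ 2021-07-23 11:42 SZG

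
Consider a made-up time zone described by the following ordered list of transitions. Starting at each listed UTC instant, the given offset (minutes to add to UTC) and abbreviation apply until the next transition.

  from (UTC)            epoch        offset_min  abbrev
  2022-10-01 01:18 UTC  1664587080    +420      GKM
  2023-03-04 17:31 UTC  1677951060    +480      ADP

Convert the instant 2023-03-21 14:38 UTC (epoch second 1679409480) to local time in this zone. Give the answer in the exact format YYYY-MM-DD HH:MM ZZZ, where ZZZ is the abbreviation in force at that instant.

Query: 2023-03-21 14:38 UTC
Rule 2/2 (ADP, +08:00): 2023-03-04 17:31 UTC ≤ query < +∞
14·60 + 38 + 480 = 1358 min
1358 = 0·1440 + 1358; 1358 = 22·60 + 38 → 22:38, same day
→ 2023-03-21 22:38 ADP

2023-03-21 22:38 ADP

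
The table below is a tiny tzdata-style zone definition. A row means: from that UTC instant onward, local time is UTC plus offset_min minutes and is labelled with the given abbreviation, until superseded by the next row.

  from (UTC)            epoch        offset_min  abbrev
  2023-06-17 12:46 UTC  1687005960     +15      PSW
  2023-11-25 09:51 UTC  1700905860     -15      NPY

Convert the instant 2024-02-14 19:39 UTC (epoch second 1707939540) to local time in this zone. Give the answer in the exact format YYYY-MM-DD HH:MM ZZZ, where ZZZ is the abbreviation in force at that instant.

2024-02-14 19:24 NPY

Query: 2024-02-14 19:39 UTC
Rule 2/2 (NPY, -00:15): 2023-11-25 09:51 UTC ≤ query < +∞
19·60 + 39 - 15 = 1164 min
1164 = 0·1440 + 1164; 1164 = 19·60 + 24 → 19:24, same day
→ 2024-02-14 19:24 NPY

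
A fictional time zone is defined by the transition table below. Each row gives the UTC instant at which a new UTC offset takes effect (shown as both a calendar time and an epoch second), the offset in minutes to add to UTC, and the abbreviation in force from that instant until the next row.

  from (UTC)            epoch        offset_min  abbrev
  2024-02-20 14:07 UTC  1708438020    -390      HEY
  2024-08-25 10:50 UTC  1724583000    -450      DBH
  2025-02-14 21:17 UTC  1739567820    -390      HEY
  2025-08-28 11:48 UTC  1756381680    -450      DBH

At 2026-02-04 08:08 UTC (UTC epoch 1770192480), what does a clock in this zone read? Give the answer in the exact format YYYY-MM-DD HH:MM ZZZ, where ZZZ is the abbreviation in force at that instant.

2026-02-04 00:38 DBH

Query: 2026-02-04 08:08 UTC
Rule 4/4 (DBH, -07:30): 2025-08-28 11:48 UTC ≤ query < +∞
8·60 + 8 - 450 = 38 min
38 = 0·1440 + 38; 38 = 0·60 + 38 → 00:38, same day
→ 2026-02-04 00:38 DBH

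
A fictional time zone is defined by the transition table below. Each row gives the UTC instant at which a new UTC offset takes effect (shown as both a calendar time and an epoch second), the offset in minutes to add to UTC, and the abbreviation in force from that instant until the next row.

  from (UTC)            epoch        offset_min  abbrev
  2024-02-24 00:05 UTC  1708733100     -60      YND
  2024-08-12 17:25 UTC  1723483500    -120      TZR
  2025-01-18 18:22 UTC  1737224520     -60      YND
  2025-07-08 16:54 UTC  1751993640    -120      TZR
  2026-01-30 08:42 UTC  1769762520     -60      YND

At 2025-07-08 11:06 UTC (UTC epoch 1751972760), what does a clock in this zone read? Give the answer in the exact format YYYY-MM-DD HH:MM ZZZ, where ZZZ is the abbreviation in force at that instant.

2025-07-08 10:06 YND

Query: 2025-07-08 11:06 UTC
Rule 3/5 (YND, -01:00): 2025-01-18 18:22 UTC ≤ query < 2025-07-08 16:54 UTC
11·60 + 6 - 60 = 606 min
606 = 0·1440 + 606; 606 = 10·60 + 6 → 10:06, same day
→ 2025-07-08 10:06 YND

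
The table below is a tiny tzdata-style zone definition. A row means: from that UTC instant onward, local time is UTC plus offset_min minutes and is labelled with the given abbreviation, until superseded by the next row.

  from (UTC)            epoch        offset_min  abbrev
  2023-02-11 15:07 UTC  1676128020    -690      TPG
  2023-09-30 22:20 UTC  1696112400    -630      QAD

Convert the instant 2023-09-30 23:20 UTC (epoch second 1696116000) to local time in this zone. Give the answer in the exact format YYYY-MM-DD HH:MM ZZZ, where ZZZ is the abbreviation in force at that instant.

2023-09-30 12:50 QAD

Query: 2023-09-30 23:20 UTC
Rule 2/2 (QAD, -10:30): 2023-09-30 22:20 UTC ≤ query < +∞
23·60 + 20 - 630 = 770 min
770 = 0·1440 + 770; 770 = 12·60 + 50 → 12:50, same day
→ 2023-09-30 12:50 QAD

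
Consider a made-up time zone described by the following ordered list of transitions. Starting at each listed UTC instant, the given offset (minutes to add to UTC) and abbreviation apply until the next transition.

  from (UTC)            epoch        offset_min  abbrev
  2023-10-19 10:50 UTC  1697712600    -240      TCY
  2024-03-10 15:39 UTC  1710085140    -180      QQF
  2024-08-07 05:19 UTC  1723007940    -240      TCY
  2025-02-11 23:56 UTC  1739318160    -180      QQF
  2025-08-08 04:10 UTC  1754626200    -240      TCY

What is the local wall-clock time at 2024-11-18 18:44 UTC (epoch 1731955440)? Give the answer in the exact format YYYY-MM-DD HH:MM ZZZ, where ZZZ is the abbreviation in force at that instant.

Query: 2024-11-18 18:44 UTC
Rule 3/5 (TCY, -04:00): 2024-08-07 05:19 UTC ≤ query < 2025-02-11 23:56 UTC
18·60 + 44 - 240 = 884 min
884 = 0·1440 + 884; 884 = 14·60 + 44 → 14:44, same day
→ 2024-11-18 14:44 TCY

2024-11-18 14:44 TCY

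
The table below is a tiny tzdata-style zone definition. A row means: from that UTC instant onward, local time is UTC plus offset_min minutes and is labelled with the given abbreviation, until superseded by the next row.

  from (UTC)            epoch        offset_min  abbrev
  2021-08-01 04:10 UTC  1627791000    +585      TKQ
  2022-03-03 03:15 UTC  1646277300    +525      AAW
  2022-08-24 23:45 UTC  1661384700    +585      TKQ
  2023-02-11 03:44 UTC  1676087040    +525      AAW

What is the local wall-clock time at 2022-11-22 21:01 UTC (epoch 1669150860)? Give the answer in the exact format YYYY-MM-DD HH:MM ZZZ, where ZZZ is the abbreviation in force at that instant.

Query: 2022-11-22 21:01 UTC
Rule 3/4 (TKQ, +09:45): 2022-08-24 23:45 UTC ≤ query < 2023-02-11 03:44 UTC
21·60 + 1 + 585 = 1846 min
1846 = 1·1440 + 406; 406 = 6·60 + 46 → 06:46, 2022-11-22 + 1 day = 2022-11-23
→ 2022-11-23 06:46 TKQ

2022-11-23 06:46 TKQ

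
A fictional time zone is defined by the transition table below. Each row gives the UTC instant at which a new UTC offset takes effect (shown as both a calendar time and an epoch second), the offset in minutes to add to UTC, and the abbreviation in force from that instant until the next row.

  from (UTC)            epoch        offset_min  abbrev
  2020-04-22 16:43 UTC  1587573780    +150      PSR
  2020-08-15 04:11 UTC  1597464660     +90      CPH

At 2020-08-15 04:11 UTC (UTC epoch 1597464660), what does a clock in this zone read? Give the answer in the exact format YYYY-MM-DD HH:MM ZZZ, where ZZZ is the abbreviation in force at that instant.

Query: 2020-08-15 04:11 UTC
Rule 2/2 (CPH, +01:30): 2020-08-15 04:11 UTC ≤ query < +∞
4·60 + 11 + 90 = 341 min
341 = 0·1440 + 341; 341 = 5·60 + 41 → 05:41, same day
→ 2020-08-15 05:41 CPH

2020-08-15 05:41 CPH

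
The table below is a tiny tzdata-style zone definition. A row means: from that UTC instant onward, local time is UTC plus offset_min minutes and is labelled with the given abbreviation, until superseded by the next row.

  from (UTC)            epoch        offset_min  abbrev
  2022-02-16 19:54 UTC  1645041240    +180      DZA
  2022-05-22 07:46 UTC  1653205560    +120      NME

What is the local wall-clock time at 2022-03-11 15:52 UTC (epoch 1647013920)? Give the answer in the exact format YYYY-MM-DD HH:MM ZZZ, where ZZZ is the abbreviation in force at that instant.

2022-03-11 18:52 DZA

Query: 2022-03-11 15:52 UTC
Rule 1/2 (DZA, +03:00): 2022-02-16 19:54 UTC ≤ query < 2022-05-22 07:46 UTC
15·60 + 52 + 180 = 1132 min
1132 = 0·1440 + 1132; 1132 = 18·60 + 52 → 18:52, same day
→ 2022-03-11 18:52 DZA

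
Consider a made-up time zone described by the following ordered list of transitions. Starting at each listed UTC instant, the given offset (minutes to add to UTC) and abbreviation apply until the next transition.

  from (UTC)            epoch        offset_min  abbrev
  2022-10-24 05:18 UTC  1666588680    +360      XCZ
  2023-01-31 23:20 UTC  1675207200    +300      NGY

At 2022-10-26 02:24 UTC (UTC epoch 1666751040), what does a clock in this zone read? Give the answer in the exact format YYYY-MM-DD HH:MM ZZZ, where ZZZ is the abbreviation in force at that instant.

Query: 2022-10-26 02:24 UTC
Rule 1/2 (XCZ, +06:00): 2022-10-24 05:18 UTC ≤ query < 2023-01-31 23:20 UTC
2·60 + 24 + 360 = 504 min
504 = 0·1440 + 504; 504 = 8·60 + 24 → 08:24, same day
→ 2022-10-26 08:24 XCZ

2022-10-26 08:24 XCZ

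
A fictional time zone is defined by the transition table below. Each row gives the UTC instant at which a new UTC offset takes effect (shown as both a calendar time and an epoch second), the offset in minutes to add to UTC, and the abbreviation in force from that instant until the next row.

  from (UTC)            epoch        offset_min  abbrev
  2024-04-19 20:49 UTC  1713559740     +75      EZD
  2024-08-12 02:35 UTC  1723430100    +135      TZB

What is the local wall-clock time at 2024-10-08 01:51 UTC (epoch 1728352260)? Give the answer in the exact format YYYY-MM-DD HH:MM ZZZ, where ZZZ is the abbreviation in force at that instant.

2024-10-08 04:06 TZB

Query: 2024-10-08 01:51 UTC
Rule 2/2 (TZB, +02:15): 2024-08-12 02:35 UTC ≤ query < +∞
1·60 + 51 + 135 = 246 min
246 = 0·1440 + 246; 246 = 4·60 + 6 → 04:06, same day
→ 2024-10-08 04:06 TZB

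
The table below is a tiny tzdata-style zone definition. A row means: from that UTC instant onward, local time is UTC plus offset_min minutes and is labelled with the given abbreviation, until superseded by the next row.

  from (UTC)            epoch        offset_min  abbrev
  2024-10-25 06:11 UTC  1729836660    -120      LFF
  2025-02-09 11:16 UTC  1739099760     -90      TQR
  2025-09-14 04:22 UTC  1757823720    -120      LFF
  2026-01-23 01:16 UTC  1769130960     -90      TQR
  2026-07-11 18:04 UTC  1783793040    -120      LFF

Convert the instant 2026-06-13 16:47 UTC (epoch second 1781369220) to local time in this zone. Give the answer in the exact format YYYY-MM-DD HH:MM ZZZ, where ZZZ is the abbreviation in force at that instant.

Query: 2026-06-13 16:47 UTC
Rule 4/5 (TQR, -01:30): 2026-01-23 01:16 UTC ≤ query < 2026-07-11 18:04 UTC
16·60 + 47 - 90 = 917 min
917 = 0·1440 + 917; 917 = 15·60 + 17 → 15:17, same day
→ 2026-06-13 15:17 TQR

2026-06-13 15:17 TQR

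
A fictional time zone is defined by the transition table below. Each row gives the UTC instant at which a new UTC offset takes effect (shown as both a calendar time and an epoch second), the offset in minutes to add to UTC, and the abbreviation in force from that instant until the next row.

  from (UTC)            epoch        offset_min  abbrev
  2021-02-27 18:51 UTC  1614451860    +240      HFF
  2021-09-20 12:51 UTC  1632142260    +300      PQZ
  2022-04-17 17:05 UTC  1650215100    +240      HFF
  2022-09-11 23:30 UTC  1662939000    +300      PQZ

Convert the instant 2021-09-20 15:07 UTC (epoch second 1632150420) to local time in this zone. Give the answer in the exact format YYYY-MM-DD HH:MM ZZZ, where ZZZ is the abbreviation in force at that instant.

Query: 2021-09-20 15:07 UTC
Rule 2/4 (PQZ, +05:00): 2021-09-20 12:51 UTC ≤ query < 2022-04-17 17:05 UTC
15·60 + 7 + 300 = 1207 min
1207 = 0·1440 + 1207; 1207 = 20·60 + 7 → 20:07, same day
→ 2021-09-20 20:07 PQZ

2021-09-20 20:07 PQZ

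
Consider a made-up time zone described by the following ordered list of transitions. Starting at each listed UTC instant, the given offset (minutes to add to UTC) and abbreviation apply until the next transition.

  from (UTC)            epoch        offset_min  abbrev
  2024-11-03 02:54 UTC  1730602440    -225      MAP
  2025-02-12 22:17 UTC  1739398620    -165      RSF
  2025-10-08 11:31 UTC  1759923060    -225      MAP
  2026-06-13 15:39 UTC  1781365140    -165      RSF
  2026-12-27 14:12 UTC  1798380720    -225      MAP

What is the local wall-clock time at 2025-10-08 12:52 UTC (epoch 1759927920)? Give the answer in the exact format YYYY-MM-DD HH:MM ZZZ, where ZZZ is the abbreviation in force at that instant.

Query: 2025-10-08 12:52 UTC
Rule 3/5 (MAP, -03:45): 2025-10-08 11:31 UTC ≤ query < 2026-06-13 15:39 UTC
12·60 + 52 - 225 = 547 min
547 = 0·1440 + 547; 547 = 9·60 + 7 → 09:07, same day
→ 2025-10-08 09:07 MAP

2025-10-08 09:07 MAP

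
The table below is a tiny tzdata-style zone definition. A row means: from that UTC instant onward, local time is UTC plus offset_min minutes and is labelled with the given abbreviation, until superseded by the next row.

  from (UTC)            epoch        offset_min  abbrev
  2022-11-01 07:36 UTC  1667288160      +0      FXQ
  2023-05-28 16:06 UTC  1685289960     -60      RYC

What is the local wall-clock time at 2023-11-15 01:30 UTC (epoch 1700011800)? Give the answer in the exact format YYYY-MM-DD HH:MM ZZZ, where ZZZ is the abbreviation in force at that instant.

Query: 2023-11-15 01:30 UTC
Rule 2/2 (RYC, -01:00): 2023-05-28 16:06 UTC ≤ query < +∞
1·60 + 30 - 60 = 30 min
30 = 0·1440 + 30; 30 = 0·60 + 30 → 00:30, same day
→ 2023-11-15 00:30 RYC

2023-11-15 00:30 RYC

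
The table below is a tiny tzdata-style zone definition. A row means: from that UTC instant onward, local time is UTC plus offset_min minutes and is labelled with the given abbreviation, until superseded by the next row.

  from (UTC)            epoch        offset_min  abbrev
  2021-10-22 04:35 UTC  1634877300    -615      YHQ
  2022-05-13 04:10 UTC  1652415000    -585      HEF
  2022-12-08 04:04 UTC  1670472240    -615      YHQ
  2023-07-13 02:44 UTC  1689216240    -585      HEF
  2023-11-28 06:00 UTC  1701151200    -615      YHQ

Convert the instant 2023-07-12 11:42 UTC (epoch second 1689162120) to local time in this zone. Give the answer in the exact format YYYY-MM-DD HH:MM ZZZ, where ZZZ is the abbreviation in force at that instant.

2023-07-12 01:27 YHQ

Query: 2023-07-12 11:42 UTC
Rule 3/5 (YHQ, -10:15): 2022-12-08 04:04 UTC ≤ query < 2023-07-13 02:44 UTC
11·60 + 42 - 615 = 87 min
87 = 0·1440 + 87; 87 = 1·60 + 27 → 01:27, same day
→ 2023-07-12 01:27 YHQ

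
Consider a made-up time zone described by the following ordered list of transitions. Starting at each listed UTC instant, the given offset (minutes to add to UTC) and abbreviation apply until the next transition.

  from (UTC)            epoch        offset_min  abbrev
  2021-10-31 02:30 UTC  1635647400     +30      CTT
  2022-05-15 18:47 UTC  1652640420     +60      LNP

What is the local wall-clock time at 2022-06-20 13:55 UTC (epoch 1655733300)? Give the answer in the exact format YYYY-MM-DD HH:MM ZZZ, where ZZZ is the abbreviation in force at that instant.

Query: 2022-06-20 13:55 UTC
Rule 2/2 (LNP, +01:00): 2022-05-15 18:47 UTC ≤ query < +∞
13·60 + 55 + 60 = 895 min
895 = 0·1440 + 895; 895 = 14·60 + 55 → 14:55, same day
→ 2022-06-20 14:55 LNP

2022-06-20 14:55 LNP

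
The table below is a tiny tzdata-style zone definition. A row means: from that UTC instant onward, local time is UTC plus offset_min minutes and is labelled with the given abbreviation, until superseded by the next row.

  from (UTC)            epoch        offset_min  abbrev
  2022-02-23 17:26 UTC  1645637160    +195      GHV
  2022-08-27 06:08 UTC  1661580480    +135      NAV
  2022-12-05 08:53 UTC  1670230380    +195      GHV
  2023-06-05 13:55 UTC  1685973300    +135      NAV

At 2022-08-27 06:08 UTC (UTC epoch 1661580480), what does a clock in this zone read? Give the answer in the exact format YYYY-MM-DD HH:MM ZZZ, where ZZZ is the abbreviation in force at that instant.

2022-08-27 08:23 NAV

Query: 2022-08-27 06:08 UTC
Rule 2/4 (NAV, +02:15): 2022-08-27 06:08 UTC ≤ query < 2022-12-05 08:53 UTC
6·60 + 8 + 135 = 503 min
503 = 0·1440 + 503; 503 = 8·60 + 23 → 08:23, same day
→ 2022-08-27 08:23 NAV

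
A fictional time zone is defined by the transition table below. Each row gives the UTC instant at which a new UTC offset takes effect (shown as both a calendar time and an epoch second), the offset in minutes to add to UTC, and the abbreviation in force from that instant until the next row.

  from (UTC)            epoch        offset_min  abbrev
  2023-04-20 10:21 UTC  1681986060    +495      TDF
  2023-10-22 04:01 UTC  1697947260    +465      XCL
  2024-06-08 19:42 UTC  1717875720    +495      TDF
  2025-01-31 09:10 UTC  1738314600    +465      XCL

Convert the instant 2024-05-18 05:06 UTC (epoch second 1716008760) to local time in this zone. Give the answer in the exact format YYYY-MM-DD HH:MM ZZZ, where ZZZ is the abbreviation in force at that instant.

Query: 2024-05-18 05:06 UTC
Rule 2/4 (XCL, +07:45): 2023-10-22 04:01 UTC ≤ query < 2024-06-08 19:42 UTC
5·60 + 6 + 465 = 771 min
771 = 0·1440 + 771; 771 = 12·60 + 51 → 12:51, same day
→ 2024-05-18 12:51 XCL

2024-05-18 12:51 XCL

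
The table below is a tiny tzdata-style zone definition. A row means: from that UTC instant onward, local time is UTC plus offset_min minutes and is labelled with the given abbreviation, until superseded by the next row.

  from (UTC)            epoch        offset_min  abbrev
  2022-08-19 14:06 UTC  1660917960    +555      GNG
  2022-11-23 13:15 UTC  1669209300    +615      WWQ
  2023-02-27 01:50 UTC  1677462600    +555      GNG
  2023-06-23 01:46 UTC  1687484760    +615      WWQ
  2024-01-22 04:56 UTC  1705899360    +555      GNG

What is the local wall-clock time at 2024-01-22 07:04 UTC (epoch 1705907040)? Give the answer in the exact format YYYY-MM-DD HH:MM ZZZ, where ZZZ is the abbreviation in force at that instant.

Query: 2024-01-22 07:04 UTC
Rule 5/5 (GNG, +09:15): 2024-01-22 04:56 UTC ≤ query < +∞
7·60 + 4 + 555 = 979 min
979 = 0·1440 + 979; 979 = 16·60 + 19 → 16:19, same day
→ 2024-01-22 16:19 GNG

2024-01-22 16:19 GNG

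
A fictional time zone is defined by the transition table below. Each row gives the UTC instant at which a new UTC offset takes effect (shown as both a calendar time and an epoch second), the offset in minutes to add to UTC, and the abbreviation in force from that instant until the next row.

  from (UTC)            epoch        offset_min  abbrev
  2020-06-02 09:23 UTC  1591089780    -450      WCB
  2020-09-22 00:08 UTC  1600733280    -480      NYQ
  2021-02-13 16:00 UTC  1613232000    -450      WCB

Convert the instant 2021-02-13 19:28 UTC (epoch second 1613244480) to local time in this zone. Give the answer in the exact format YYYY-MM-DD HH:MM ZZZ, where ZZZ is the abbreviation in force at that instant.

Query: 2021-02-13 19:28 UTC
Rule 3/3 (WCB, -07:30): 2021-02-13 16:00 UTC ≤ query < +∞
19·60 + 28 - 450 = 718 min
718 = 0·1440 + 718; 718 = 11·60 + 58 → 11:58, same day
→ 2021-02-13 11:58 WCB

2021-02-13 11:58 WCB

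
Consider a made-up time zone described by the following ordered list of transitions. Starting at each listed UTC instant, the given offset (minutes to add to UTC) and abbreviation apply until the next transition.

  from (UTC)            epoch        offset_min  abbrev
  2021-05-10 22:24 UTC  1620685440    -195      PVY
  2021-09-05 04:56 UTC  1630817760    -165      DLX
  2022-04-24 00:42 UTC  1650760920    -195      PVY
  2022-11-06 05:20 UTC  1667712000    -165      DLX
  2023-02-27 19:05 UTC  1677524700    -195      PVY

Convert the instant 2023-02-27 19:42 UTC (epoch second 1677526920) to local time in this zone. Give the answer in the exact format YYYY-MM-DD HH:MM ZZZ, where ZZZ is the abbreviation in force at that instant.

2023-02-27 16:27 PVY

Query: 2023-02-27 19:42 UTC
Rule 5/5 (PVY, -03:15): 2023-02-27 19:05 UTC ≤ query < +∞
19·60 + 42 - 195 = 987 min
987 = 0·1440 + 987; 987 = 16·60 + 27 → 16:27, same day
→ 2023-02-27 16:27 PVY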